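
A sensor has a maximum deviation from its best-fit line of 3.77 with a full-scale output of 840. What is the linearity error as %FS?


Linearity error = (max deviation / full scale) * 100%.
Linearity = (3.77 / 840) * 100
Linearity = 0.449 %FS

0.449 %FS


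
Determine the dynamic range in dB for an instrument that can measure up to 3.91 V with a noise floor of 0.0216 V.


Dynamic range = 20 * log10(Vmax / Vnoise).
DR = 20 * log10(3.91 / 0.0216)
DR = 20 * log10(181.02)
DR = 45.15 dB

45.15 dB


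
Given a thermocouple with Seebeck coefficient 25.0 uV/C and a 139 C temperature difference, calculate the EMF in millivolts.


The thermocouple output V = sensitivity * dT.
V = 25.0 uV/C * 139 C
V = 3475.0 uV
V = 3.475 mV

3.475 mV


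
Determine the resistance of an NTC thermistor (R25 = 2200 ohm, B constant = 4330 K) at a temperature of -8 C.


NTC thermistor equation: Rt = R25 * exp(B * (1/T - 1/T25)).
T in Kelvin: 265.15 K, T25 = 298.15 K
1/T - 1/T25 = 1/265.15 - 1/298.15 = 0.00041743
B * (1/T - 1/T25) = 4330 * 0.00041743 = 1.8075
Rt = 2200 * exp(1.8075) = 13409.3 ohm

13409.3 ohm


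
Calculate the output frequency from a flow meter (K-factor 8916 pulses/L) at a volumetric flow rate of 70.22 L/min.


Frequency = K * Q / 60 (converting L/min to L/s).
f = 8916 * 70.22 / 60
f = 626081.52 / 60
f = 10434.69 Hz

10434.69 Hz


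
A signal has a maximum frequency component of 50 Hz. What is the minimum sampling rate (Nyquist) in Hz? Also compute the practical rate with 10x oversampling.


By Nyquist theorem, fs_min = 2 * fmax.
fs_min = 2 * 50 = 100 Hz
Practical rate = 10 * fs_min = 10 * 100 = 1000 Hz

fs_min = 100 Hz, fs_practical = 1000 Hz


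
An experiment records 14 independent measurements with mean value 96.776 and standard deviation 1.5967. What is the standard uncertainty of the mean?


The standard uncertainty for Type A evaluation is u = s / sqrt(n).
u = 1.5967 / sqrt(14)
u = 1.5967 / 3.7417
u = 0.4267

0.4267


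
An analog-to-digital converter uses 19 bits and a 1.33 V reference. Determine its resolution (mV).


The resolution (LSB) of an ADC is Vref / 2^n.
LSB = 1.33 / 2^19
LSB = 1.33 / 524288
LSB = 2.54e-06 V = 0.00253677 mV

0.00253677 mV


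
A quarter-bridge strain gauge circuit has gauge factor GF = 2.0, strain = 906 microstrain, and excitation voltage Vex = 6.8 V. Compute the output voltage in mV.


Quarter bridge output: Vout = (GF * epsilon * Vex) / 4.
Vout = (2.0 * 906e-6 * 6.8) / 4
Vout = 0.0123216 / 4 V
Vout = 0.0030804 V = 3.0804 mV

3.0804 mV


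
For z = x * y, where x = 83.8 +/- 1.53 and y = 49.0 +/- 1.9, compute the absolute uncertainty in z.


For a product z = x*y, the relative uncertainty is:
uz/z = sqrt((ux/x)^2 + (uy/y)^2)
Relative uncertainties: ux/x = 1.53/83.8 = 0.018258
uy/y = 1.9/49.0 = 0.038776
z = 83.8 * 49.0 = 4106.2
uz = 4106.2 * sqrt(0.018258^2 + 0.038776^2) = 175.987

175.987


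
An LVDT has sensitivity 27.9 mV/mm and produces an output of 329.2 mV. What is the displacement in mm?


Displacement = Vout / sensitivity.
d = 329.2 / 27.9
d = 11.799 mm

11.799 mm


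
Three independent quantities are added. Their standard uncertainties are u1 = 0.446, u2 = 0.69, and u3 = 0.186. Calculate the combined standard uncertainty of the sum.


For a sum of independent quantities, uc = sqrt(u1^2 + u2^2 + u3^2).
uc = sqrt(0.446^2 + 0.69^2 + 0.186^2)
uc = sqrt(0.198916 + 0.4761 + 0.034596)
uc = 0.8424

0.8424


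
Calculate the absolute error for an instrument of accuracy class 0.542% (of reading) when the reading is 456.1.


Absolute error = (accuracy% / 100) * reading.
Error = (0.542 / 100) * 456.1
Error = 0.00542 * 456.1
Error = 2.4721

2.4721


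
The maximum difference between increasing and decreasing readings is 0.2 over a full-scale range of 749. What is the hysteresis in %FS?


Hysteresis = (max difference / full scale) * 100%.
H = (0.2 / 749) * 100
H = 0.027 %FS

0.027 %FS


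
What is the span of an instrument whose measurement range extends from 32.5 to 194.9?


Span = upper range - lower range.
Span = 194.9 - (32.5)
Span = 162.4

162.4


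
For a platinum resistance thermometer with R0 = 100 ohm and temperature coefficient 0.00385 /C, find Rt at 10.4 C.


The RTD equation: Rt = R0 * (1 + alpha * T).
Rt = 100 * (1 + 0.00385 * 10.4)
Rt = 100 * (1 + 0.04004)
Rt = 100 * 1.04004
Rt = 104.004 ohm

104.004 ohm


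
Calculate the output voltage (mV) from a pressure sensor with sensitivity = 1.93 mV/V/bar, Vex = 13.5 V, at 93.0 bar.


Output = sensitivity * Vex * P.
Vout = 1.93 * 13.5 * 93.0
Vout = 26.055 * 93.0
Vout = 2423.11 mV

2423.11 mV


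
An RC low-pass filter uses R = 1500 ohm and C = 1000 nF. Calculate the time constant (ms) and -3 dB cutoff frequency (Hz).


Time constant: tau = R * C.
tau = 1500 * 1.00e-06 = 0.0015 s
tau = 1.5 ms
Cutoff frequency: fc = 1 / (2*pi*R*C).
fc = 1 / (2*pi*0.0015) = 106.1 Hz

tau = 1.5 ms, fc = 106.1 Hz


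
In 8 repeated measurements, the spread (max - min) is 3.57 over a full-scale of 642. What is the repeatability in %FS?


Repeatability = (spread / full scale) * 100%.
R = (3.57 / 642) * 100
R = 0.556 %FS

0.556 %FS


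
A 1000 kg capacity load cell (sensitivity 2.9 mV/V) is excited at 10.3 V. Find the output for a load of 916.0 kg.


Vout = rated_output * Vex * (load / capacity).
Vout = 2.9 * 10.3 * (916.0 / 1000)
Vout = 2.9 * 10.3 * 0.916
Vout = 27.361 mV

27.361 mV


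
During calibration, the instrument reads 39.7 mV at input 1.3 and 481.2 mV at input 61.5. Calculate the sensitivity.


Sensitivity = (y2 - y1) / (x2 - x1).
S = (481.2 - 39.7) / (61.5 - 1.3)
S = 441.5 / 60.2
S = 7.3339 mV/unit

7.3339 mV/unit


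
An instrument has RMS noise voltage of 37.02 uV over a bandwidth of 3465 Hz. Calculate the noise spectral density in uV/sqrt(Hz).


Noise spectral density = Vrms / sqrt(BW).
NSD = 37.02 / sqrt(3465)
NSD = 37.02 / 58.8643
NSD = 0.6289 uV/sqrt(Hz)

0.6289 uV/sqrt(Hz)


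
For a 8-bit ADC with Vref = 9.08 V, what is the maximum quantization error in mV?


The maximum quantization error is +/- LSB/2.
LSB = Vref / 2^n = 9.08 / 256 = 0.03546875 V
Max error = LSB / 2 = 0.03546875 / 2 = 0.01773438 V
Max error = 17.7344 mV

17.7344 mV


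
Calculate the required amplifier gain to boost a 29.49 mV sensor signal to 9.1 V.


Gain = Vout / Vin (converting to same units).
G = 9.1 V / 29.49 mV
G = 9100.0 mV / 29.49 mV
G = 308.58

308.58


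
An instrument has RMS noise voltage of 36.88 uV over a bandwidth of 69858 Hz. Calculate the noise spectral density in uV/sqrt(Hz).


Noise spectral density = Vrms / sqrt(BW).
NSD = 36.88 / sqrt(69858)
NSD = 36.88 / 264.3066
NSD = 0.1395 uV/sqrt(Hz)

0.1395 uV/sqrt(Hz)


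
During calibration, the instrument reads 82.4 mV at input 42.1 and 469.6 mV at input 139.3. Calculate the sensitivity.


Sensitivity = (y2 - y1) / (x2 - x1).
S = (469.6 - 82.4) / (139.3 - 42.1)
S = 387.2 / 97.2
S = 3.9835 mV/unit

3.9835 mV/unit


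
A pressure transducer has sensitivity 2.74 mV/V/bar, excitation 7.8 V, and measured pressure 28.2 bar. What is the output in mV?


Output = sensitivity * Vex * P.
Vout = 2.74 * 7.8 * 28.2
Vout = 21.372 * 28.2
Vout = 602.69 mV

602.69 mV


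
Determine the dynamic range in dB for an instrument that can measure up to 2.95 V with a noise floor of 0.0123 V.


Dynamic range = 20 * log10(Vmax / Vnoise).
DR = 20 * log10(2.95 / 0.0123)
DR = 20 * log10(239.84)
DR = 47.6 dB

47.6 dB


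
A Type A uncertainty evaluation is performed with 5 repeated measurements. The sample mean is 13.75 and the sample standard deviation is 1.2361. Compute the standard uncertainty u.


The standard uncertainty for Type A evaluation is u = s / sqrt(n).
u = 1.2361 / sqrt(5)
u = 1.2361 / 2.2361
u = 0.5528

0.5528


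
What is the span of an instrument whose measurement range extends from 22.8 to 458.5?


Span = upper range - lower range.
Span = 458.5 - (22.8)
Span = 435.7

435.7


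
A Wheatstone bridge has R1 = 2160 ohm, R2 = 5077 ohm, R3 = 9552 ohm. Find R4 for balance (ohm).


At balance: R1*R4 = R2*R3, so R4 = R2*R3/R1.
R4 = 5077 * 9552 / 2160
R4 = 48495504 / 2160
R4 = 22451.62 ohm

22451.62 ohm


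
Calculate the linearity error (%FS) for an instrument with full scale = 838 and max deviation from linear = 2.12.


Linearity error = (max deviation / full scale) * 100%.
Linearity = (2.12 / 838) * 100
Linearity = 0.253 %FS

0.253 %FS


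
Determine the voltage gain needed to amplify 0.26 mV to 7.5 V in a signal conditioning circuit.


Gain = Vout / Vin (converting to same units).
G = 7.5 V / 0.26 mV
G = 7500.0 mV / 0.26 mV
G = 28846.15

28846.15


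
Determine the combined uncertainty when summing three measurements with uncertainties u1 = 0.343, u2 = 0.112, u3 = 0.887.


For a sum of independent quantities, uc = sqrt(u1^2 + u2^2 + u3^2).
uc = sqrt(0.343^2 + 0.112^2 + 0.887^2)
uc = sqrt(0.117649 + 0.012544 + 0.786769)
uc = 0.9576

0.9576


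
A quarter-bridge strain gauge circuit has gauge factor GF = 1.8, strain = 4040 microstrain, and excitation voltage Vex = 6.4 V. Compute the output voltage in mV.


Quarter bridge output: Vout = (GF * epsilon * Vex) / 4.
Vout = (1.8 * 4040e-6 * 6.4) / 4
Vout = 0.0465408 / 4 V
Vout = 0.0116352 V = 11.6352 mV

11.6352 mV


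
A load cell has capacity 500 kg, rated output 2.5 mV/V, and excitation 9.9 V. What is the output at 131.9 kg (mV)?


Vout = rated_output * Vex * (load / capacity).
Vout = 2.5 * 9.9 * (131.9 / 500)
Vout = 2.5 * 9.9 * 0.2638
Vout = 6.529 mV

6.529 mV


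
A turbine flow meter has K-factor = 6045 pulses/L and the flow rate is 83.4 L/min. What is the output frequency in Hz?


Frequency = K * Q / 60 (converting L/min to L/s).
f = 6045 * 83.4 / 60
f = 504153.0 / 60
f = 8402.55 Hz

8402.55 Hz


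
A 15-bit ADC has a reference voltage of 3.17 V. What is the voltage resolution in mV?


The resolution (LSB) of an ADC is Vref / 2^n.
LSB = 3.17 / 2^15
LSB = 3.17 / 32768
LSB = 9.674e-05 V = 0.09674072 mV

0.09674072 mV


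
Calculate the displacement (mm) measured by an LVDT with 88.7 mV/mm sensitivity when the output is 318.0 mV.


Displacement = Vout / sensitivity.
d = 318.0 / 88.7
d = 3.585 mm

3.585 mm


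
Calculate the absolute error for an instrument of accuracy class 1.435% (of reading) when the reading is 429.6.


Absolute error = (accuracy% / 100) * reading.
Error = (1.435 / 100) * 429.6
Error = 0.01435 * 429.6
Error = 6.1648

6.1648


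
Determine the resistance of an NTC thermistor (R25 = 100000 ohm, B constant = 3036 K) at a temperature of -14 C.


NTC thermistor equation: Rt = R25 * exp(B * (1/T - 1/T25)).
T in Kelvin: 259.15 K, T25 = 298.15 K
1/T - 1/T25 = 1/259.15 - 1/298.15 = 0.00050475
B * (1/T - 1/T25) = 3036 * 0.00050475 = 1.5324
Rt = 100000 * exp(1.5324) = 462940.8 ohm

462940.8 ohm


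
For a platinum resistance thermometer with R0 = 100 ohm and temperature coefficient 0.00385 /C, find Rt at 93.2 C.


The RTD equation: Rt = R0 * (1 + alpha * T).
Rt = 100 * (1 + 0.00385 * 93.2)
Rt = 100 * (1 + 0.35882)
Rt = 100 * 1.35882
Rt = 135.882 ohm

135.882 ohm


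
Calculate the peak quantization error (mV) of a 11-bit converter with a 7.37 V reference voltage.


The maximum quantization error is +/- LSB/2.
LSB = Vref / 2^n = 7.37 / 2048 = 0.00359863 V
Max error = LSB / 2 = 0.00359863 / 2 = 0.00179932 V
Max error = 1.7993 mV

1.7993 mV


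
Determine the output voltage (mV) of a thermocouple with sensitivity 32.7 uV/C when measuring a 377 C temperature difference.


The thermocouple output V = sensitivity * dT.
V = 32.7 uV/C * 377 C
V = 12327.9 uV
V = 12.328 mV

12.328 mV


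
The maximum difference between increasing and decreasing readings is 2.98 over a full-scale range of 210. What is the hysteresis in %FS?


Hysteresis = (max difference / full scale) * 100%.
H = (2.98 / 210) * 100
H = 1.419 %FS

1.419 %FS


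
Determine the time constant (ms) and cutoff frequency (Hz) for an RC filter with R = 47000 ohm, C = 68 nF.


Time constant: tau = R * C.
tau = 47000 * 6.80e-08 = 0.003196 s
tau = 3.196 ms
Cutoff frequency: fc = 1 / (2*pi*R*C).
fc = 1 / (2*pi*0.003196) = 49.8 Hz

tau = 3.196 ms, fc = 49.8 Hz


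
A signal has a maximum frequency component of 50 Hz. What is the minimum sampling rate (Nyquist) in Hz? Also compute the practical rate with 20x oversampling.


By Nyquist theorem, fs_min = 2 * fmax.
fs_min = 2 * 50 = 100 Hz
Practical rate = 20 * fs_min = 20 * 100 = 2000 Hz

fs_min = 100 Hz, fs_practical = 2000 Hz


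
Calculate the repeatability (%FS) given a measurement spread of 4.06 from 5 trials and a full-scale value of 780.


Repeatability = (spread / full scale) * 100%.
R = (4.06 / 780) * 100
R = 0.521 %FS

0.521 %FS


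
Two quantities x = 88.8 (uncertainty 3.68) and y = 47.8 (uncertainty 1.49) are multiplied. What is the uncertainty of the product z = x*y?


For a product z = x*y, the relative uncertainty is:
uz/z = sqrt((ux/x)^2 + (uy/y)^2)
Relative uncertainties: ux/x = 3.68/88.8 = 0.041441
uy/y = 1.49/47.8 = 0.031172
z = 88.8 * 47.8 = 4244.6
uz = 4244.6 * sqrt(0.041441^2 + 0.031172^2) = 220.111

220.111


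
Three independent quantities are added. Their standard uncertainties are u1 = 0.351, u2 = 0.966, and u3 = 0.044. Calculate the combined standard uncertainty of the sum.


For a sum of independent quantities, uc = sqrt(u1^2 + u2^2 + u3^2).
uc = sqrt(0.351^2 + 0.966^2 + 0.044^2)
uc = sqrt(0.123201 + 0.933156 + 0.001936)
uc = 1.0287

1.0287


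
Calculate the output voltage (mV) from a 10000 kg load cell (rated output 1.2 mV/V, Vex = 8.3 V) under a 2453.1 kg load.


Vout = rated_output * Vex * (load / capacity).
Vout = 1.2 * 8.3 * (2453.1 / 10000)
Vout = 1.2 * 8.3 * 0.24531
Vout = 2.443 mV

2.443 mV


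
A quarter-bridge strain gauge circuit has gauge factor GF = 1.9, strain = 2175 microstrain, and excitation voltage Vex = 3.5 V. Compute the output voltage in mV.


Quarter bridge output: Vout = (GF * epsilon * Vex) / 4.
Vout = (1.9 * 2175e-6 * 3.5) / 4
Vout = 0.01446375 / 4 V
Vout = 0.00361594 V = 3.6159 mV

3.6159 mV


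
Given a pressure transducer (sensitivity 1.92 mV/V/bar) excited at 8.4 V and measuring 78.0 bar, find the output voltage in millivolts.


Output = sensitivity * Vex * P.
Vout = 1.92 * 8.4 * 78.0
Vout = 16.128 * 78.0
Vout = 1257.98 mV

1257.98 mV


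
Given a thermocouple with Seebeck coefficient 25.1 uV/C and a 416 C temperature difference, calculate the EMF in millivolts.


The thermocouple output V = sensitivity * dT.
V = 25.1 uV/C * 416 C
V = 10441.6 uV
V = 10.442 mV

10.442 mV


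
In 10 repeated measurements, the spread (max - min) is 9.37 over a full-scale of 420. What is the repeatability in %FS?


Repeatability = (spread / full scale) * 100%.
R = (9.37 / 420) * 100
R = 2.231 %FS

2.231 %FS


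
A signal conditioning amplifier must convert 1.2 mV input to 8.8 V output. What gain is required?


Gain = Vout / Vin (converting to same units).
G = 8.8 V / 1.2 mV
G = 8800.0 mV / 1.2 mV
G = 7333.33

7333.33


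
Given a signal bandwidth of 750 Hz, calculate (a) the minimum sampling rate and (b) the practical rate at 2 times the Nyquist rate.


By Nyquist theorem, fs_min = 2 * fmax.
fs_min = 2 * 750 = 1500 Hz
Practical rate = 2 * fs_min = 2 * 1500 = 3000 Hz

fs_min = 1500 Hz, fs_practical = 3000 Hz


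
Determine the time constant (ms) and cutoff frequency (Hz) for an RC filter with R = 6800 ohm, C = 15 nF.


Time constant: tau = R * C.
tau = 6800 * 1.50e-08 = 0.000102 s
tau = 0.102 ms
Cutoff frequency: fc = 1 / (2*pi*R*C).
fc = 1 / (2*pi*0.000102) = 1560.34 Hz

tau = 0.102 ms, fc = 1560.34 Hz


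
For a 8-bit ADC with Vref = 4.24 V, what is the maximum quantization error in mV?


The maximum quantization error is +/- LSB/2.
LSB = Vref / 2^n = 4.24 / 256 = 0.0165625 V
Max error = LSB / 2 = 0.0165625 / 2 = 0.00828125 V
Max error = 8.2812 mV

8.2812 mV


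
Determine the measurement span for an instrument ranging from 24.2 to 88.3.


Span = upper range - lower range.
Span = 88.3 - (24.2)
Span = 64.1

64.1


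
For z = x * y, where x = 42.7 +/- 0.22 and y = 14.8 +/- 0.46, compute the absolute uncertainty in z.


For a product z = x*y, the relative uncertainty is:
uz/z = sqrt((ux/x)^2 + (uy/y)^2)
Relative uncertainties: ux/x = 0.22/42.7 = 0.005152
uy/y = 0.46/14.8 = 0.031081
z = 42.7 * 14.8 = 632.0
uz = 632.0 * sqrt(0.005152^2 + 0.031081^2) = 19.91

19.91


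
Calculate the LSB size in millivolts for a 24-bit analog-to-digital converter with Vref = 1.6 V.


The resolution (LSB) of an ADC is Vref / 2^n.
LSB = 1.6 / 2^24
LSB = 1.6 / 16777216
LSB = 1e-07 V = 9.537e-05 mV

9.537e-05 mV


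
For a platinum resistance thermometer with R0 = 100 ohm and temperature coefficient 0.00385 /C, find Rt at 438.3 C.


The RTD equation: Rt = R0 * (1 + alpha * T).
Rt = 100 * (1 + 0.00385 * 438.3)
Rt = 100 * (1 + 1.687455)
Rt = 100 * 2.687455
Rt = 268.745 ohm

268.745 ohm


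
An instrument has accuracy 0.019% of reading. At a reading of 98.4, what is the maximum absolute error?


Absolute error = (accuracy% / 100) * reading.
Error = (0.019 / 100) * 98.4
Error = 0.00019 * 98.4
Error = 0.0187

0.0187


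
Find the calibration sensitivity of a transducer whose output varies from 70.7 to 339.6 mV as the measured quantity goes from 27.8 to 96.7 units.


Sensitivity = (y2 - y1) / (x2 - x1).
S = (339.6 - 70.7) / (96.7 - 27.8)
S = 268.9 / 68.9
S = 3.9028 mV/unit

3.9028 mV/unit


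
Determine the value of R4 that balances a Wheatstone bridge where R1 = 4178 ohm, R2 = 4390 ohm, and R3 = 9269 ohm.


At balance: R1*R4 = R2*R3, so R4 = R2*R3/R1.
R4 = 4390 * 9269 / 4178
R4 = 40690910 / 4178
R4 = 9739.33 ohm

9739.33 ohm


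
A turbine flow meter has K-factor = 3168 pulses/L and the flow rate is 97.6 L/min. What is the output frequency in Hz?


Frequency = K * Q / 60 (converting L/min to L/s).
f = 3168 * 97.6 / 60
f = 309196.8 / 60
f = 5153.28 Hz

5153.28 Hz


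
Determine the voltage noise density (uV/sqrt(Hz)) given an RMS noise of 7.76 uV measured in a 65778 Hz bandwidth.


Noise spectral density = Vrms / sqrt(BW).
NSD = 7.76 / sqrt(65778)
NSD = 7.76 / 256.4722
NSD = 0.0303 uV/sqrt(Hz)

0.0303 uV/sqrt(Hz)


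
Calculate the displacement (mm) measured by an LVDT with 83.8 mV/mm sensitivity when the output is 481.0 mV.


Displacement = Vout / sensitivity.
d = 481.0 / 83.8
d = 5.74 mm

5.74 mm


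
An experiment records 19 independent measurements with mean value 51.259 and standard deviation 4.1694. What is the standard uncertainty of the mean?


The standard uncertainty for Type A evaluation is u = s / sqrt(n).
u = 4.1694 / sqrt(19)
u = 4.1694 / 4.3589
u = 0.9565

0.9565


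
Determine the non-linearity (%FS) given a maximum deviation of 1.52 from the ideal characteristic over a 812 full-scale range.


Linearity error = (max deviation / full scale) * 100%.
Linearity = (1.52 / 812) * 100
Linearity = 0.187 %FS

0.187 %FS


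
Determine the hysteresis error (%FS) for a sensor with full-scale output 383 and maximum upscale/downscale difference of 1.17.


Hysteresis = (max difference / full scale) * 100%.
H = (1.17 / 383) * 100
H = 0.305 %FS

0.305 %FS


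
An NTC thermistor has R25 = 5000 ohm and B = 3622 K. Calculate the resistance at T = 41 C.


NTC thermistor equation: Rt = R25 * exp(B * (1/T - 1/T25)).
T in Kelvin: 314.15 K, T25 = 298.15 K
1/T - 1/T25 = 1/314.15 - 1/298.15 = -0.00017082
B * (1/T - 1/T25) = 3622 * -0.00017082 = -0.6187
Rt = 5000 * exp(-0.6187) = 2693.2 ohm

2693.2 ohm


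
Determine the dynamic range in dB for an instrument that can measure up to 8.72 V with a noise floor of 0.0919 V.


Dynamic range = 20 * log10(Vmax / Vnoise).
DR = 20 * log10(8.72 / 0.0919)
DR = 20 * log10(94.89)
DR = 39.54 dB

39.54 dB


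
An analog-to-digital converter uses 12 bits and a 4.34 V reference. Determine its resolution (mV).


The resolution (LSB) of an ADC is Vref / 2^n.
LSB = 4.34 / 2^12
LSB = 4.34 / 4096
LSB = 0.00105957 V = 1.05957031 mV

1.05957031 mV


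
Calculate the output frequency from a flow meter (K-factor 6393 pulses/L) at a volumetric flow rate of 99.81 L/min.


Frequency = K * Q / 60 (converting L/min to L/s).
f = 6393 * 99.81 / 60
f = 638085.33 / 60
f = 10634.76 Hz

10634.76 Hz


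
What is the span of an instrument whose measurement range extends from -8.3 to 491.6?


Span = upper range - lower range.
Span = 491.6 - (-8.3)
Span = 499.9

499.9


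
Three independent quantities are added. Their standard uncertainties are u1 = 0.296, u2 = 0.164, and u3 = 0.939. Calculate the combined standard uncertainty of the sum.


For a sum of independent quantities, uc = sqrt(u1^2 + u2^2 + u3^2).
uc = sqrt(0.296^2 + 0.164^2 + 0.939^2)
uc = sqrt(0.087616 + 0.026896 + 0.881721)
uc = 0.9981

0.9981


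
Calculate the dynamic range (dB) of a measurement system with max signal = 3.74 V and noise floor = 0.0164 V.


Dynamic range = 20 * log10(Vmax / Vnoise).
DR = 20 * log10(3.74 / 0.0164)
DR = 20 * log10(228.05)
DR = 47.16 dB

47.16 dB


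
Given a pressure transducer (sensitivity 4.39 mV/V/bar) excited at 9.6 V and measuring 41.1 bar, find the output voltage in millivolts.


Output = sensitivity * Vex * P.
Vout = 4.39 * 9.6 * 41.1
Vout = 42.144 * 41.1
Vout = 1732.12 mV

1732.12 mV


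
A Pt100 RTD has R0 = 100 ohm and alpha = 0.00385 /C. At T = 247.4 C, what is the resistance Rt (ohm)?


The RTD equation: Rt = R0 * (1 + alpha * T).
Rt = 100 * (1 + 0.00385 * 247.4)
Rt = 100 * (1 + 0.95249)
Rt = 100 * 1.95249
Rt = 195.249 ohm

195.249 ohm


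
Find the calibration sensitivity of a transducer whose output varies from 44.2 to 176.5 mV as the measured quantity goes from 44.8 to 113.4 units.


Sensitivity = (y2 - y1) / (x2 - x1).
S = (176.5 - 44.2) / (113.4 - 44.8)
S = 132.3 / 68.6
S = 1.9286 mV/unit

1.9286 mV/unit


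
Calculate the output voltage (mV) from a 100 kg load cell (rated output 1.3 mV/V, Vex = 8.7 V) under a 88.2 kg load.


Vout = rated_output * Vex * (load / capacity).
Vout = 1.3 * 8.7 * (88.2 / 100)
Vout = 1.3 * 8.7 * 0.882
Vout = 9.975 mV

9.975 mV


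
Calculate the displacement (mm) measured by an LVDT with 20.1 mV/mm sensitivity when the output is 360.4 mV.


Displacement = Vout / sensitivity.
d = 360.4 / 20.1
d = 17.93 mm

17.93 mm


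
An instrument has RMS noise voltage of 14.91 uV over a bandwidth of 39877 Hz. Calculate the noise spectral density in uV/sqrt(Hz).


Noise spectral density = Vrms / sqrt(BW).
NSD = 14.91 / sqrt(39877)
NSD = 14.91 / 199.6923
NSD = 0.0747 uV/sqrt(Hz)

0.0747 uV/sqrt(Hz)


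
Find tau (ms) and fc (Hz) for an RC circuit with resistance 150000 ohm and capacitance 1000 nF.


Time constant: tau = R * C.
tau = 150000 * 1.00e-06 = 0.15 s
tau = 150.0 ms
Cutoff frequency: fc = 1 / (2*pi*R*C).
fc = 1 / (2*pi*0.15) = 1.06 Hz

tau = 150.0 ms, fc = 1.06 Hz


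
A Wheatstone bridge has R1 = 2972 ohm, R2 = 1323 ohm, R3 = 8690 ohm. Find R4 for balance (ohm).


At balance: R1*R4 = R2*R3, so R4 = R2*R3/R1.
R4 = 1323 * 8690 / 2972
R4 = 11496870 / 2972
R4 = 3868.4 ohm

3868.4 ohm


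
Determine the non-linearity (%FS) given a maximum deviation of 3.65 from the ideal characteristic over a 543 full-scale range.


Linearity error = (max deviation / full scale) * 100%.
Linearity = (3.65 / 543) * 100
Linearity = 0.672 %FS

0.672 %FS


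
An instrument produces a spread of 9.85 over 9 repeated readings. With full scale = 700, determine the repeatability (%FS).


Repeatability = (spread / full scale) * 100%.
R = (9.85 / 700) * 100
R = 1.407 %FS

1.407 %FS


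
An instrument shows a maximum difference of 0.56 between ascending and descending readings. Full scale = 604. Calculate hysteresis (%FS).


Hysteresis = (max difference / full scale) * 100%.
H = (0.56 / 604) * 100
H = 0.093 %FS

0.093 %FS


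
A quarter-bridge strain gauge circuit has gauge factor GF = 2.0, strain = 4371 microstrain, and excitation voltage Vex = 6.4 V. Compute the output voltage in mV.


Quarter bridge output: Vout = (GF * epsilon * Vex) / 4.
Vout = (2.0 * 4371e-6 * 6.4) / 4
Vout = 0.0559488 / 4 V
Vout = 0.0139872 V = 13.9872 mV

13.9872 mV


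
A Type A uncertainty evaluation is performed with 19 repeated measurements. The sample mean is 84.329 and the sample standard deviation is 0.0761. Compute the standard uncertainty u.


The standard uncertainty for Type A evaluation is u = s / sqrt(n).
u = 0.0761 / sqrt(19)
u = 0.0761 / 4.3589
u = 0.0175

0.0175


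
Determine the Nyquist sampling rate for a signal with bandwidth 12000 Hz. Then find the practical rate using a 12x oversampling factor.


By Nyquist theorem, fs_min = 2 * fmax.
fs_min = 2 * 12000 = 24000 Hz
Practical rate = 12 * fs_min = 12 * 24000 = 288000 Hz

fs_min = 24000 Hz, fs_practical = 288000 Hz


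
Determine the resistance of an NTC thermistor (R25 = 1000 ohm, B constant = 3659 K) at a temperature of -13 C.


NTC thermistor equation: Rt = R25 * exp(B * (1/T - 1/T25)).
T in Kelvin: 260.15 K, T25 = 298.15 K
1/T - 1/T25 = 1/260.15 - 1/298.15 = 0.00048992
B * (1/T - 1/T25) = 3659 * 0.00048992 = 1.7926
Rt = 1000 * exp(1.7926) = 6005.1 ohm

6005.1 ohm


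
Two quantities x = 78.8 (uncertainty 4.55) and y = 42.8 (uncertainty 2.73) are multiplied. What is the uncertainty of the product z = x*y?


For a product z = x*y, the relative uncertainty is:
uz/z = sqrt((ux/x)^2 + (uy/y)^2)
Relative uncertainties: ux/x = 4.55/78.8 = 0.057741
uy/y = 2.73/42.8 = 0.063785
z = 78.8 * 42.8 = 3372.6
uz = 3372.6 * sqrt(0.057741^2 + 0.063785^2) = 290.176

290.176


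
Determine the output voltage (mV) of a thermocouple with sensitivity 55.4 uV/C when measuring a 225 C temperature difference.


The thermocouple output V = sensitivity * dT.
V = 55.4 uV/C * 225 C
V = 12465.0 uV
V = 12.465 mV

12.465 mV


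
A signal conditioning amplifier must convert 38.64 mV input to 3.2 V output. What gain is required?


Gain = Vout / Vin (converting to same units).
G = 3.2 V / 38.64 mV
G = 3200.0 mV / 38.64 mV
G = 82.82

82.82


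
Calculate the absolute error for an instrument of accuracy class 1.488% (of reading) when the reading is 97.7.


Absolute error = (accuracy% / 100) * reading.
Error = (1.488 / 100) * 97.7
Error = 0.01488 * 97.7
Error = 1.4538

1.4538


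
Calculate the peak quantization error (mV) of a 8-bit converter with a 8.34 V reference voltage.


The maximum quantization error is +/- LSB/2.
LSB = Vref / 2^n = 8.34 / 256 = 0.03257812 V
Max error = LSB / 2 = 0.03257812 / 2 = 0.01628906 V
Max error = 16.2891 mV

16.2891 mV


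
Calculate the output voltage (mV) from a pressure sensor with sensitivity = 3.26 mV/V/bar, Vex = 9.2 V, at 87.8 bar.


Output = sensitivity * Vex * P.
Vout = 3.26 * 9.2 * 87.8
Vout = 29.992 * 87.8
Vout = 2633.3 mV

2633.3 mV


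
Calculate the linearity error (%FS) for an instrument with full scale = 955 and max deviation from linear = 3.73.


Linearity error = (max deviation / full scale) * 100%.
Linearity = (3.73 / 955) * 100
Linearity = 0.391 %FS

0.391 %FS


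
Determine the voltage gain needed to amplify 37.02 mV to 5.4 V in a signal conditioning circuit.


Gain = Vout / Vin (converting to same units).
G = 5.4 V / 37.02 mV
G = 5400.0 mV / 37.02 mV
G = 145.87

145.87


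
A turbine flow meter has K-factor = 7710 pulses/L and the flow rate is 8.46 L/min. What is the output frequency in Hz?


Frequency = K * Q / 60 (converting L/min to L/s).
f = 7710 * 8.46 / 60
f = 65226.6 / 60
f = 1087.11 Hz

1087.11 Hz


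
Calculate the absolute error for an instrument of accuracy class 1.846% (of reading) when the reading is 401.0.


Absolute error = (accuracy% / 100) * reading.
Error = (1.846 / 100) * 401.0
Error = 0.01846 * 401.0
Error = 7.4025

7.4025


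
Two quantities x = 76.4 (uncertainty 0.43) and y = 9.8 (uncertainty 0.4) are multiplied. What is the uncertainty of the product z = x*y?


For a product z = x*y, the relative uncertainty is:
uz/z = sqrt((ux/x)^2 + (uy/y)^2)
Relative uncertainties: ux/x = 0.43/76.4 = 0.005628
uy/y = 0.4/9.8 = 0.040816
z = 76.4 * 9.8 = 748.7
uz = 748.7 * sqrt(0.005628^2 + 0.040816^2) = 30.849

30.849


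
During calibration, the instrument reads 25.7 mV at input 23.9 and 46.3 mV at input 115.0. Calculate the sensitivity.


Sensitivity = (y2 - y1) / (x2 - x1).
S = (46.3 - 25.7) / (115.0 - 23.9)
S = 20.6 / 91.1
S = 0.2261 mV/unit

0.2261 mV/unit


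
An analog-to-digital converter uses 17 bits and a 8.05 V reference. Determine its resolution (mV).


The resolution (LSB) of an ADC is Vref / 2^n.
LSB = 8.05 / 2^17
LSB = 8.05 / 131072
LSB = 6.142e-05 V = 0.06141663 mV

0.06141663 mV


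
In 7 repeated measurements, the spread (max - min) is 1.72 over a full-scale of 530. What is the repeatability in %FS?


Repeatability = (spread / full scale) * 100%.
R = (1.72 / 530) * 100
R = 0.325 %FS

0.325 %FS


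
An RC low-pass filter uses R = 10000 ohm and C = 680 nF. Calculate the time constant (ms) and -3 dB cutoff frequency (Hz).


Time constant: tau = R * C.
tau = 10000 * 6.80e-07 = 0.0068 s
tau = 6.8 ms
Cutoff frequency: fc = 1 / (2*pi*R*C).
fc = 1 / (2*pi*0.0068) = 23.41 Hz

tau = 6.8 ms, fc = 23.41 Hz


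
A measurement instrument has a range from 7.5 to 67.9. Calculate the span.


Span = upper range - lower range.
Span = 67.9 - (7.5)
Span = 60.4

60.4


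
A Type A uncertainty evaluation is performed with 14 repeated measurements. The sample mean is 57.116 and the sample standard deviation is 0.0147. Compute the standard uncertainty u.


The standard uncertainty for Type A evaluation is u = s / sqrt(n).
u = 0.0147 / sqrt(14)
u = 0.0147 / 3.7417
u = 0.0039

0.0039


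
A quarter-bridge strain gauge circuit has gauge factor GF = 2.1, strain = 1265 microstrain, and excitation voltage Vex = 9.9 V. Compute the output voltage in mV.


Quarter bridge output: Vout = (GF * epsilon * Vex) / 4.
Vout = (2.1 * 1265e-6 * 9.9) / 4
Vout = 0.02629935 / 4 V
Vout = 0.00657484 V = 6.5748 mV

6.5748 mV


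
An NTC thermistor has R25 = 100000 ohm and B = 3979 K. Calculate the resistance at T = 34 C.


NTC thermistor equation: Rt = R25 * exp(B * (1/T - 1/T25)).
T in Kelvin: 307.15 K, T25 = 298.15 K
1/T - 1/T25 = 1/307.15 - 1/298.15 = -9.828e-05
B * (1/T - 1/T25) = 3979 * -9.828e-05 = -0.391
Rt = 100000 * exp(-0.391) = 67634.7 ohm

67634.7 ohm


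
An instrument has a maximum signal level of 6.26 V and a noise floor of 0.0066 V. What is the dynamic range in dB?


Dynamic range = 20 * log10(Vmax / Vnoise).
DR = 20 * log10(6.26 / 0.0066)
DR = 20 * log10(948.48)
DR = 59.54 dB

59.54 dB


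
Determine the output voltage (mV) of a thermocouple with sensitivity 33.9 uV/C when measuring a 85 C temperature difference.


The thermocouple output V = sensitivity * dT.
V = 33.9 uV/C * 85 C
V = 2881.5 uV
V = 2.881 mV

2.881 mV


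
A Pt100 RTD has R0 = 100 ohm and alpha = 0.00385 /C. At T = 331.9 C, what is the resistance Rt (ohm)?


The RTD equation: Rt = R0 * (1 + alpha * T).
Rt = 100 * (1 + 0.00385 * 331.9)
Rt = 100 * (1 + 1.277815)
Rt = 100 * 2.277815
Rt = 227.781 ohm

227.781 ohm


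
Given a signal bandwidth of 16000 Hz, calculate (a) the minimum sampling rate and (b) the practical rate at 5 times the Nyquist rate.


By Nyquist theorem, fs_min = 2 * fmax.
fs_min = 2 * 16000 = 32000 Hz
Practical rate = 5 * fs_min = 5 * 32000 = 160000 Hz

fs_min = 32000 Hz, fs_practical = 160000 Hz


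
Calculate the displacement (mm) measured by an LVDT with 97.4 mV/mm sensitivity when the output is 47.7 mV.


Displacement = Vout / sensitivity.
d = 47.7 / 97.4
d = 0.49 mm

0.49 mm


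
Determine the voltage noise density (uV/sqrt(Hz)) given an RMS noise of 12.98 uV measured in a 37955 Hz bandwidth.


Noise spectral density = Vrms / sqrt(BW).
NSD = 12.98 / sqrt(37955)
NSD = 12.98 / 194.8204
NSD = 0.0666 uV/sqrt(Hz)

0.0666 uV/sqrt(Hz)


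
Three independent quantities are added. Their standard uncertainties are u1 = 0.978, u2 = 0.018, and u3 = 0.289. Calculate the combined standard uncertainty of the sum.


For a sum of independent quantities, uc = sqrt(u1^2 + u2^2 + u3^2).
uc = sqrt(0.978^2 + 0.018^2 + 0.289^2)
uc = sqrt(0.956484 + 0.000324 + 0.083521)
uc = 1.02

1.02


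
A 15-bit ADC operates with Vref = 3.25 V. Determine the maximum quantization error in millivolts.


The maximum quantization error is +/- LSB/2.
LSB = Vref / 2^n = 3.25 / 32768 = 9.918e-05 V
Max error = LSB / 2 = 9.918e-05 / 2 = 4.959e-05 V
Max error = 0.0496 mV

0.0496 mV


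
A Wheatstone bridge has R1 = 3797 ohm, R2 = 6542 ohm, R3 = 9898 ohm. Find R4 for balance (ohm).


At balance: R1*R4 = R2*R3, so R4 = R2*R3/R1.
R4 = 6542 * 9898 / 3797
R4 = 64752716 / 3797
R4 = 17053.65 ohm

17053.65 ohm


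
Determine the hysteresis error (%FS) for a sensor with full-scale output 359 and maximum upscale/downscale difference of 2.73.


Hysteresis = (max difference / full scale) * 100%.
H = (2.73 / 359) * 100
H = 0.76 %FS

0.76 %FS


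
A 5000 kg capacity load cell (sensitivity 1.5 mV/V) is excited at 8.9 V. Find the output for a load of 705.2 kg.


Vout = rated_output * Vex * (load / capacity).
Vout = 1.5 * 8.9 * (705.2 / 5000)
Vout = 1.5 * 8.9 * 0.14104
Vout = 1.883 mV

1.883 mV


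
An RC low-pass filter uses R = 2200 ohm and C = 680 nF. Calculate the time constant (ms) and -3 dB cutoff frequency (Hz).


Time constant: tau = R * C.
tau = 2200 * 6.80e-07 = 0.001496 s
tau = 1.496 ms
Cutoff frequency: fc = 1 / (2*pi*R*C).
fc = 1 / (2*pi*0.001496) = 106.39 Hz

tau = 1.496 ms, fc = 106.39 Hz


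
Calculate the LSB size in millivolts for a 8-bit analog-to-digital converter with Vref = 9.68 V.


The resolution (LSB) of an ADC is Vref / 2^n.
LSB = 9.68 / 2^8
LSB = 9.68 / 256
LSB = 0.0378125 V = 37.8125 mV

37.8125 mV


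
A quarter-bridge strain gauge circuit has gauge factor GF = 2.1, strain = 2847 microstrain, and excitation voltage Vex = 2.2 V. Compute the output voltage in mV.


Quarter bridge output: Vout = (GF * epsilon * Vex) / 4.
Vout = (2.1 * 2847e-6 * 2.2) / 4
Vout = 0.01315314 / 4 V
Vout = 0.00328828 V = 3.2883 mV

3.2883 mV


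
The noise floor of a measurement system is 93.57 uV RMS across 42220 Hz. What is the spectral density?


Noise spectral density = Vrms / sqrt(BW).
NSD = 93.57 / sqrt(42220)
NSD = 93.57 / 205.4751
NSD = 0.4554 uV/sqrt(Hz)

0.4554 uV/sqrt(Hz)


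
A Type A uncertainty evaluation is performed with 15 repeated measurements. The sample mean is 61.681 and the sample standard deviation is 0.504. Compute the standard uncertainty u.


The standard uncertainty for Type A evaluation is u = s / sqrt(n).
u = 0.504 / sqrt(15)
u = 0.504 / 3.873
u = 0.1301

0.1301


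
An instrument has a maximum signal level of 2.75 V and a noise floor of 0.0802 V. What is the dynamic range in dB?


Dynamic range = 20 * log10(Vmax / Vnoise).
DR = 20 * log10(2.75 / 0.0802)
DR = 20 * log10(34.29)
DR = 30.7 dB

30.7 dB


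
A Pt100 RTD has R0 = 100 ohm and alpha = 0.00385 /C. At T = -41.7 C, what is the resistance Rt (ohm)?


The RTD equation: Rt = R0 * (1 + alpha * T).
Rt = 100 * (1 + 0.00385 * -41.7)
Rt = 100 * (1 + -0.160545)
Rt = 100 * 0.839455
Rt = 83.945 ohm

83.945 ohm


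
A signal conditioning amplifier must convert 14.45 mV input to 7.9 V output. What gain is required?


Gain = Vout / Vin (converting to same units).
G = 7.9 V / 14.45 mV
G = 7900.0 mV / 14.45 mV
G = 546.71

546.71


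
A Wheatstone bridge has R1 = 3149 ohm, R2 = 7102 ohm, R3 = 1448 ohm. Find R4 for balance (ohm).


At balance: R1*R4 = R2*R3, so R4 = R2*R3/R1.
R4 = 7102 * 1448 / 3149
R4 = 10283696 / 3149
R4 = 3265.7 ohm

3265.7 ohm


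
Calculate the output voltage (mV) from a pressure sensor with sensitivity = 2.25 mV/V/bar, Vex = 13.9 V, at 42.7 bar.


Output = sensitivity * Vex * P.
Vout = 2.25 * 13.9 * 42.7
Vout = 31.275 * 42.7
Vout = 1335.44 mV

1335.44 mV


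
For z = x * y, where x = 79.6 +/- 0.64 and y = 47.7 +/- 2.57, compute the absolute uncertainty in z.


For a product z = x*y, the relative uncertainty is:
uz/z = sqrt((ux/x)^2 + (uy/y)^2)
Relative uncertainties: ux/x = 0.64/79.6 = 0.00804
uy/y = 2.57/47.7 = 0.053878
z = 79.6 * 47.7 = 3796.9
uz = 3796.9 * sqrt(0.00804^2 + 0.053878^2) = 206.837

206.837


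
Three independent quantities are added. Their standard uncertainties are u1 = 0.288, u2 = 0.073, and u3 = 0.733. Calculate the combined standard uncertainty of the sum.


For a sum of independent quantities, uc = sqrt(u1^2 + u2^2 + u3^2).
uc = sqrt(0.288^2 + 0.073^2 + 0.733^2)
uc = sqrt(0.082944 + 0.005329 + 0.537289)
uc = 0.7909

0.7909


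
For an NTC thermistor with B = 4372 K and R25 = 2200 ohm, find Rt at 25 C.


NTC thermistor equation: Rt = R25 * exp(B * (1/T - 1/T25)).
T in Kelvin: 298.15 K, T25 = 298.15 K
1/T - 1/T25 = 1/298.15 - 1/298.15 = 0.0
B * (1/T - 1/T25) = 4372 * 0.0 = 0.0
Rt = 2200 * exp(0.0) = 2200.0 ohm

2200.0 ohm


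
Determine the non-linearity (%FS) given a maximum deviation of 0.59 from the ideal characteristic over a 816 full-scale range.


Linearity error = (max deviation / full scale) * 100%.
Linearity = (0.59 / 816) * 100
Linearity = 0.072 %FS

0.072 %FS


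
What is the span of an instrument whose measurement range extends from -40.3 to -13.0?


Span = upper range - lower range.
Span = -13.0 - (-40.3)
Span = 27.3

27.3


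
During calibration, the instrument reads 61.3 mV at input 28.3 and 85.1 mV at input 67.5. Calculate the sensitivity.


Sensitivity = (y2 - y1) / (x2 - x1).
S = (85.1 - 61.3) / (67.5 - 28.3)
S = 23.8 / 39.2
S = 0.6071 mV/unit

0.6071 mV/unit


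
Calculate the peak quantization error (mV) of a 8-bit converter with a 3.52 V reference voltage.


The maximum quantization error is +/- LSB/2.
LSB = Vref / 2^n = 3.52 / 256 = 0.01375 V
Max error = LSB / 2 = 0.01375 / 2 = 0.006875 V
Max error = 6.875 mV

6.875 mV


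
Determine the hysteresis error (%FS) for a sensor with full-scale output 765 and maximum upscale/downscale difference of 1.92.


Hysteresis = (max difference / full scale) * 100%.
H = (1.92 / 765) * 100
H = 0.251 %FS

0.251 %FS


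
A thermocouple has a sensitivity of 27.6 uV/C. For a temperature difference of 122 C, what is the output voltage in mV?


The thermocouple output V = sensitivity * dT.
V = 27.6 uV/C * 122 C
V = 3367.2 uV
V = 3.367 mV

3.367 mV


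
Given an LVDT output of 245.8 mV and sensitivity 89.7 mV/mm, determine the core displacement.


Displacement = Vout / sensitivity.
d = 245.8 / 89.7
d = 2.74 mm

2.74 mm


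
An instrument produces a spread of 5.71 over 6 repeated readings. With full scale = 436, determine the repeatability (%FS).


Repeatability = (spread / full scale) * 100%.
R = (5.71 / 436) * 100
R = 1.31 %FS

1.31 %FS


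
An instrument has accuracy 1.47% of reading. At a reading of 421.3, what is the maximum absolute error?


Absolute error = (accuracy% / 100) * reading.
Error = (1.47 / 100) * 421.3
Error = 0.0147 * 421.3
Error = 6.1931

6.1931


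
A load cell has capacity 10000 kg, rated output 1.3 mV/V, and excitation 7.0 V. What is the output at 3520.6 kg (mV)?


Vout = rated_output * Vex * (load / capacity).
Vout = 1.3 * 7.0 * (3520.6 / 10000)
Vout = 1.3 * 7.0 * 0.35206
Vout = 3.204 mV

3.204 mV


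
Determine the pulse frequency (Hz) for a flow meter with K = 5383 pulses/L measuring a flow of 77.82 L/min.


Frequency = K * Q / 60 (converting L/min to L/s).
f = 5383 * 77.82 / 60
f = 418905.06 / 60
f = 6981.75 Hz

6981.75 Hz


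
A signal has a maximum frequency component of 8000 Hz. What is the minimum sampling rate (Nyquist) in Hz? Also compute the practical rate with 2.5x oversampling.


By Nyquist theorem, fs_min = 2 * fmax.
fs_min = 2 * 8000 = 16000 Hz
Practical rate = 2.5 * fs_min = 2.5 * 16000 = 40000 Hz

fs_min = 16000 Hz, fs_practical = 40000 Hz
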